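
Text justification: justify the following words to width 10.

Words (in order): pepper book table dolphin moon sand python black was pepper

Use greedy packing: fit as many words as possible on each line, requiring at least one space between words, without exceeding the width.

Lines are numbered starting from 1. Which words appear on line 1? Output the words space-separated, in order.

Line 1: ['pepper'] (min_width=6, slack=4)
Line 2: ['book', 'table'] (min_width=10, slack=0)
Line 3: ['dolphin'] (min_width=7, slack=3)
Line 4: ['moon', 'sand'] (min_width=9, slack=1)
Line 5: ['python'] (min_width=6, slack=4)
Line 6: ['black', 'was'] (min_width=9, slack=1)
Line 7: ['pepper'] (min_width=6, slack=4)

Answer: pepper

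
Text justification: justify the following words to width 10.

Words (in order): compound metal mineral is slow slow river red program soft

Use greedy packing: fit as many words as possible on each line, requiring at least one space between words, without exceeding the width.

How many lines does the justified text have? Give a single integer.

Line 1: ['compound'] (min_width=8, slack=2)
Line 2: ['metal'] (min_width=5, slack=5)
Line 3: ['mineral', 'is'] (min_width=10, slack=0)
Line 4: ['slow', 'slow'] (min_width=9, slack=1)
Line 5: ['river', 'red'] (min_width=9, slack=1)
Line 6: ['program'] (min_width=7, slack=3)
Line 7: ['soft'] (min_width=4, slack=6)
Total lines: 7

Answer: 7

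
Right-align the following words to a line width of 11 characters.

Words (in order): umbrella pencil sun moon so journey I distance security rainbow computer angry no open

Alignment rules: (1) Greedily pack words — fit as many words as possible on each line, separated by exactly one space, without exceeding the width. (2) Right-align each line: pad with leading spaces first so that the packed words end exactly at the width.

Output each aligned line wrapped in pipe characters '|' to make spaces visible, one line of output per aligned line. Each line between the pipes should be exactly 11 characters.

Line 1: ['umbrella'] (min_width=8, slack=3)
Line 2: ['pencil', 'sun'] (min_width=10, slack=1)
Line 3: ['moon', 'so'] (min_width=7, slack=4)
Line 4: ['journey', 'I'] (min_width=9, slack=2)
Line 5: ['distance'] (min_width=8, slack=3)
Line 6: ['security'] (min_width=8, slack=3)
Line 7: ['rainbow'] (min_width=7, slack=4)
Line 8: ['computer'] (min_width=8, slack=3)
Line 9: ['angry', 'no'] (min_width=8, slack=3)
Line 10: ['open'] (min_width=4, slack=7)

Answer: |   umbrella|
| pencil sun|
|    moon so|
|  journey I|
|   distance|
|   security|
|    rainbow|
|   computer|
|   angry no|
|       open|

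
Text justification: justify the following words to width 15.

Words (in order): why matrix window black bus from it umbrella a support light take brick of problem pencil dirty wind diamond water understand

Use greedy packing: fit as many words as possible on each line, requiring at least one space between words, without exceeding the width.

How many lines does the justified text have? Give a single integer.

Line 1: ['why', 'matrix'] (min_width=10, slack=5)
Line 2: ['window', 'black'] (min_width=12, slack=3)
Line 3: ['bus', 'from', 'it'] (min_width=11, slack=4)
Line 4: ['umbrella', 'a'] (min_width=10, slack=5)
Line 5: ['support', 'light'] (min_width=13, slack=2)
Line 6: ['take', 'brick', 'of'] (min_width=13, slack=2)
Line 7: ['problem', 'pencil'] (min_width=14, slack=1)
Line 8: ['dirty', 'wind'] (min_width=10, slack=5)
Line 9: ['diamond', 'water'] (min_width=13, slack=2)
Line 10: ['understand'] (min_width=10, slack=5)
Total lines: 10

Answer: 10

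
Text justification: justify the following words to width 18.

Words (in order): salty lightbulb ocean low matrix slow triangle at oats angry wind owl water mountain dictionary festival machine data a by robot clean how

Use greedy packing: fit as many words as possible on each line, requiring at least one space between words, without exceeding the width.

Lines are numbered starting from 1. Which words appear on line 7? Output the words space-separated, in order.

Line 1: ['salty', 'lightbulb'] (min_width=15, slack=3)
Line 2: ['ocean', 'low', 'matrix'] (min_width=16, slack=2)
Line 3: ['slow', 'triangle', 'at'] (min_width=16, slack=2)
Line 4: ['oats', 'angry', 'wind'] (min_width=15, slack=3)
Line 5: ['owl', 'water', 'mountain'] (min_width=18, slack=0)
Line 6: ['dictionary'] (min_width=10, slack=8)
Line 7: ['festival', 'machine'] (min_width=16, slack=2)
Line 8: ['data', 'a', 'by', 'robot'] (min_width=15, slack=3)
Line 9: ['clean', 'how'] (min_width=9, slack=9)

Answer: festival machine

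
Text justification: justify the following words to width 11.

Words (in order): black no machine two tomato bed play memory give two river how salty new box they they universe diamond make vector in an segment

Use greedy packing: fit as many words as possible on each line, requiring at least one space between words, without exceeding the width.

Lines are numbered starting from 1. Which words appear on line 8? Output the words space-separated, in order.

Answer: box they

Derivation:
Line 1: ['black', 'no'] (min_width=8, slack=3)
Line 2: ['machine', 'two'] (min_width=11, slack=0)
Line 3: ['tomato', 'bed'] (min_width=10, slack=1)
Line 4: ['play', 'memory'] (min_width=11, slack=0)
Line 5: ['give', 'two'] (min_width=8, slack=3)
Line 6: ['river', 'how'] (min_width=9, slack=2)
Line 7: ['salty', 'new'] (min_width=9, slack=2)
Line 8: ['box', 'they'] (min_width=8, slack=3)
Line 9: ['they'] (min_width=4, slack=7)
Line 10: ['universe'] (min_width=8, slack=3)
Line 11: ['diamond'] (min_width=7, slack=4)
Line 12: ['make', 'vector'] (min_width=11, slack=0)
Line 13: ['in', 'an'] (min_width=5, slack=6)
Line 14: ['segment'] (min_width=7, slack=4)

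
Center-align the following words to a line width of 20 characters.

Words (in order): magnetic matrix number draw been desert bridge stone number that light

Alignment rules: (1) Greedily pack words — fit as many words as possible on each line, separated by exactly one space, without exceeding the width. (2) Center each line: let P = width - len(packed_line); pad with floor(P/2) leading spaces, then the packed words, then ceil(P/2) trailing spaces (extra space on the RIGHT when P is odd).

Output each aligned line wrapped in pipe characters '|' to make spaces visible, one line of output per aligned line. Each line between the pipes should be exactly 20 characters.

Line 1: ['magnetic', 'matrix'] (min_width=15, slack=5)
Line 2: ['number', 'draw', 'been'] (min_width=16, slack=4)
Line 3: ['desert', 'bridge', 'stone'] (min_width=19, slack=1)
Line 4: ['number', 'that', 'light'] (min_width=17, slack=3)

Answer: |  magnetic matrix   |
|  number draw been  |
|desert bridge stone |
| number that light  |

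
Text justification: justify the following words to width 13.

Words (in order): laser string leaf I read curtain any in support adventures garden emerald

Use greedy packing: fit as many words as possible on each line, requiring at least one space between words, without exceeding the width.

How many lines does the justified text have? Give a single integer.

Answer: 7

Derivation:
Line 1: ['laser', 'string'] (min_width=12, slack=1)
Line 2: ['leaf', 'I', 'read'] (min_width=11, slack=2)
Line 3: ['curtain', 'any'] (min_width=11, slack=2)
Line 4: ['in', 'support'] (min_width=10, slack=3)
Line 5: ['adventures'] (min_width=10, slack=3)
Line 6: ['garden'] (min_width=6, slack=7)
Line 7: ['emerald'] (min_width=7, slack=6)
Total lines: 7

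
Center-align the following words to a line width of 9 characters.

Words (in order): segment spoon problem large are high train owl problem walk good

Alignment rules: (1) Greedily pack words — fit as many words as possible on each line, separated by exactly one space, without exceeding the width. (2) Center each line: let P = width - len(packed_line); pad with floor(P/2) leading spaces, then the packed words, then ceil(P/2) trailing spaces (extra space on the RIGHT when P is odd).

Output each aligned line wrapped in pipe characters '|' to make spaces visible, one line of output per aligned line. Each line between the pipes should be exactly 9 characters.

Answer: | segment |
|  spoon  |
| problem |
|large are|
|  high   |
|train owl|
| problem |
|walk good|

Derivation:
Line 1: ['segment'] (min_width=7, slack=2)
Line 2: ['spoon'] (min_width=5, slack=4)
Line 3: ['problem'] (min_width=7, slack=2)
Line 4: ['large', 'are'] (min_width=9, slack=0)
Line 5: ['high'] (min_width=4, slack=5)
Line 6: ['train', 'owl'] (min_width=9, slack=0)
Line 7: ['problem'] (min_width=7, slack=2)
Line 8: ['walk', 'good'] (min_width=9, slack=0)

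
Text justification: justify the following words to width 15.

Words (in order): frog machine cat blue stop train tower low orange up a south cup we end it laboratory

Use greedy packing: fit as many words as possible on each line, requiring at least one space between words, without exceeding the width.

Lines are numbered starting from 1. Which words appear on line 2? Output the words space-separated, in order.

Line 1: ['frog', 'machine'] (min_width=12, slack=3)
Line 2: ['cat', 'blue', 'stop'] (min_width=13, slack=2)
Line 3: ['train', 'tower', 'low'] (min_width=15, slack=0)
Line 4: ['orange', 'up', 'a'] (min_width=11, slack=4)
Line 5: ['south', 'cup', 'we'] (min_width=12, slack=3)
Line 6: ['end', 'it'] (min_width=6, slack=9)
Line 7: ['laboratory'] (min_width=10, slack=5)

Answer: cat blue stop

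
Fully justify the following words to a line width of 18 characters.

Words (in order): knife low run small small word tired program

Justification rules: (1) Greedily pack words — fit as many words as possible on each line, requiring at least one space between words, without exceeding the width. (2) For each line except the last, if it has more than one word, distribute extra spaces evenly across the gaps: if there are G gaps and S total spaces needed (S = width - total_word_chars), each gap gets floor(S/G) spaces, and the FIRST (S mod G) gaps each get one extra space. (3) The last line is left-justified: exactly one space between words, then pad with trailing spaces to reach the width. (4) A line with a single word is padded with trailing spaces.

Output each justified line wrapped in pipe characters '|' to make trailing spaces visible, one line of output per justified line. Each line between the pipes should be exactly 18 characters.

Line 1: ['knife', 'low', 'run'] (min_width=13, slack=5)
Line 2: ['small', 'small', 'word'] (min_width=16, slack=2)
Line 3: ['tired', 'program'] (min_width=13, slack=5)

Answer: |knife    low   run|
|small  small  word|
|tired program     |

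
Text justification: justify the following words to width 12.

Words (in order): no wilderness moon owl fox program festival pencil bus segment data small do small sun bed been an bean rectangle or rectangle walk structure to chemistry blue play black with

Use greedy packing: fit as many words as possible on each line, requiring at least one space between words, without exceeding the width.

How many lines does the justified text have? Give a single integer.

Answer: 18

Derivation:
Line 1: ['no'] (min_width=2, slack=10)
Line 2: ['wilderness'] (min_width=10, slack=2)
Line 3: ['moon', 'owl', 'fox'] (min_width=12, slack=0)
Line 4: ['program'] (min_width=7, slack=5)
Line 5: ['festival'] (min_width=8, slack=4)
Line 6: ['pencil', 'bus'] (min_width=10, slack=2)
Line 7: ['segment', 'data'] (min_width=12, slack=0)
Line 8: ['small', 'do'] (min_width=8, slack=4)
Line 9: ['small', 'sun'] (min_width=9, slack=3)
Line 10: ['bed', 'been', 'an'] (min_width=11, slack=1)
Line 11: ['bean'] (min_width=4, slack=8)
Line 12: ['rectangle', 'or'] (min_width=12, slack=0)
Line 13: ['rectangle'] (min_width=9, slack=3)
Line 14: ['walk'] (min_width=4, slack=8)
Line 15: ['structure', 'to'] (min_width=12, slack=0)
Line 16: ['chemistry'] (min_width=9, slack=3)
Line 17: ['blue', 'play'] (min_width=9, slack=3)
Line 18: ['black', 'with'] (min_width=10, slack=2)
Total lines: 18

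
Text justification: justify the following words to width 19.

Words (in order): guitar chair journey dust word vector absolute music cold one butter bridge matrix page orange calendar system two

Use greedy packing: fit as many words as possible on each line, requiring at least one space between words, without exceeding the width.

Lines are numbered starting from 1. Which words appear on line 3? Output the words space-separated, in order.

Answer: vector absolute

Derivation:
Line 1: ['guitar', 'chair'] (min_width=12, slack=7)
Line 2: ['journey', 'dust', 'word'] (min_width=17, slack=2)
Line 3: ['vector', 'absolute'] (min_width=15, slack=4)
Line 4: ['music', 'cold', 'one'] (min_width=14, slack=5)
Line 5: ['butter', 'bridge'] (min_width=13, slack=6)
Line 6: ['matrix', 'page', 'orange'] (min_width=18, slack=1)
Line 7: ['calendar', 'system', 'two'] (min_width=19, slack=0)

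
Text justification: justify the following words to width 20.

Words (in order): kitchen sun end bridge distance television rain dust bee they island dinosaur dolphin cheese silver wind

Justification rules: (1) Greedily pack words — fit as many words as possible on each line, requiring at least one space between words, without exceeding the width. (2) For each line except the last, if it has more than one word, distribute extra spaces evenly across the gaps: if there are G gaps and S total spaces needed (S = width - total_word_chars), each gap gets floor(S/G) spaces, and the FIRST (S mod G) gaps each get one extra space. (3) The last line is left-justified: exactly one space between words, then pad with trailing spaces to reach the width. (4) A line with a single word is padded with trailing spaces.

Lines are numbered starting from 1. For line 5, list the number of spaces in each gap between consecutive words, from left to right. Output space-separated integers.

Line 1: ['kitchen', 'sun', 'end'] (min_width=15, slack=5)
Line 2: ['bridge', 'distance'] (min_width=15, slack=5)
Line 3: ['television', 'rain', 'dust'] (min_width=20, slack=0)
Line 4: ['bee', 'they', 'island'] (min_width=15, slack=5)
Line 5: ['dinosaur', 'dolphin'] (min_width=16, slack=4)
Line 6: ['cheese', 'silver', 'wind'] (min_width=18, slack=2)

Answer: 5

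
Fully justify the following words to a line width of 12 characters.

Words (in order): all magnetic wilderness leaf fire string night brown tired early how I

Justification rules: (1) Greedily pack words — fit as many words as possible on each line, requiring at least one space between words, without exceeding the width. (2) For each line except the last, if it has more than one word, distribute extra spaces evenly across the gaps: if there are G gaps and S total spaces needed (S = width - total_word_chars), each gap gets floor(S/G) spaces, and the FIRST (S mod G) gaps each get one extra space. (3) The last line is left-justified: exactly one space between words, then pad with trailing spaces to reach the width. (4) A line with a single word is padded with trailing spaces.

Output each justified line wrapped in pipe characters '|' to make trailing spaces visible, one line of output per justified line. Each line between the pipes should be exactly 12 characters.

Line 1: ['all', 'magnetic'] (min_width=12, slack=0)
Line 2: ['wilderness'] (min_width=10, slack=2)
Line 3: ['leaf', 'fire'] (min_width=9, slack=3)
Line 4: ['string', 'night'] (min_width=12, slack=0)
Line 5: ['brown', 'tired'] (min_width=11, slack=1)
Line 6: ['early', 'how', 'I'] (min_width=11, slack=1)

Answer: |all magnetic|
|wilderness  |
|leaf    fire|
|string night|
|brown  tired|
|early how I |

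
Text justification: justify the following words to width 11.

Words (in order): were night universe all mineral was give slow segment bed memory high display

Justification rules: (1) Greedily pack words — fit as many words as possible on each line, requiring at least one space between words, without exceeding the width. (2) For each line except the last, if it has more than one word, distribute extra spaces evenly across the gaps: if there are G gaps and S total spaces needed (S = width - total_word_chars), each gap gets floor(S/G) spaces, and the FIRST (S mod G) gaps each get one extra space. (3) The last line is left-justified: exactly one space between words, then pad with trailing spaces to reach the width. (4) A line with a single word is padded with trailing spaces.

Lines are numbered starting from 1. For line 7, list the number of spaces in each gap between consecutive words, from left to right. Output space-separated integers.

Answer: 1

Derivation:
Line 1: ['were', 'night'] (min_width=10, slack=1)
Line 2: ['universe'] (min_width=8, slack=3)
Line 3: ['all', 'mineral'] (min_width=11, slack=0)
Line 4: ['was', 'give'] (min_width=8, slack=3)
Line 5: ['slow'] (min_width=4, slack=7)
Line 6: ['segment', 'bed'] (min_width=11, slack=0)
Line 7: ['memory', 'high'] (min_width=11, slack=0)
Line 8: ['display'] (min_width=7, slack=4)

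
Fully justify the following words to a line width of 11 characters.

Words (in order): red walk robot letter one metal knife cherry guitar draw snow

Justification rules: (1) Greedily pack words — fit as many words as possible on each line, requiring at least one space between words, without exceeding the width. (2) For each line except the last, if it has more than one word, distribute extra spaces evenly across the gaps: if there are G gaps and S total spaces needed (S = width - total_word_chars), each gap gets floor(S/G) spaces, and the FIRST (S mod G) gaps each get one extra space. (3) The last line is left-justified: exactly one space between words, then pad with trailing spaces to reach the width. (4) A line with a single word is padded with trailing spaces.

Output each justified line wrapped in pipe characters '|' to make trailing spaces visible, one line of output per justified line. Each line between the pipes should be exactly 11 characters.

Answer: |red    walk|
|robot      |
|letter  one|
|metal knife|
|cherry     |
|guitar draw|
|snow       |

Derivation:
Line 1: ['red', 'walk'] (min_width=8, slack=3)
Line 2: ['robot'] (min_width=5, slack=6)
Line 3: ['letter', 'one'] (min_width=10, slack=1)
Line 4: ['metal', 'knife'] (min_width=11, slack=0)
Line 5: ['cherry'] (min_width=6, slack=5)
Line 6: ['guitar', 'draw'] (min_width=11, slack=0)
Line 7: ['snow'] (min_width=4, slack=7)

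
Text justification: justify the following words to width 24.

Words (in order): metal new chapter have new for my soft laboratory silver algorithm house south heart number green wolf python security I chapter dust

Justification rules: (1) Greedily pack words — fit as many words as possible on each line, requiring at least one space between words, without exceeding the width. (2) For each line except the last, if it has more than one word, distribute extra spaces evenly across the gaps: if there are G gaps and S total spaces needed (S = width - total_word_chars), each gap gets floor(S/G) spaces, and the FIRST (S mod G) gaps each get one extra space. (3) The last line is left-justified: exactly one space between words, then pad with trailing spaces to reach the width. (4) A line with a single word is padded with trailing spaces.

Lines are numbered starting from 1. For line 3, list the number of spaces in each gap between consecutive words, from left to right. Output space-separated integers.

Answer: 8

Derivation:
Line 1: ['metal', 'new', 'chapter', 'have'] (min_width=22, slack=2)
Line 2: ['new', 'for', 'my', 'soft'] (min_width=15, slack=9)
Line 3: ['laboratory', 'silver'] (min_width=17, slack=7)
Line 4: ['algorithm', 'house', 'south'] (min_width=21, slack=3)
Line 5: ['heart', 'number', 'green', 'wolf'] (min_width=23, slack=1)
Line 6: ['python', 'security', 'I'] (min_width=17, slack=7)
Line 7: ['chapter', 'dust'] (min_width=12, slack=12)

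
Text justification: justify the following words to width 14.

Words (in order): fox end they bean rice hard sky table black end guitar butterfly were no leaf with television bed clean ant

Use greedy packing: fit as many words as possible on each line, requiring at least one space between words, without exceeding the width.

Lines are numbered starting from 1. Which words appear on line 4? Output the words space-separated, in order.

Answer: black end

Derivation:
Line 1: ['fox', 'end', 'they'] (min_width=12, slack=2)
Line 2: ['bean', 'rice', 'hard'] (min_width=14, slack=0)
Line 3: ['sky', 'table'] (min_width=9, slack=5)
Line 4: ['black', 'end'] (min_width=9, slack=5)
Line 5: ['guitar'] (min_width=6, slack=8)
Line 6: ['butterfly', 'were'] (min_width=14, slack=0)
Line 7: ['no', 'leaf', 'with'] (min_width=12, slack=2)
Line 8: ['television', 'bed'] (min_width=14, slack=0)
Line 9: ['clean', 'ant'] (min_width=9, slack=5)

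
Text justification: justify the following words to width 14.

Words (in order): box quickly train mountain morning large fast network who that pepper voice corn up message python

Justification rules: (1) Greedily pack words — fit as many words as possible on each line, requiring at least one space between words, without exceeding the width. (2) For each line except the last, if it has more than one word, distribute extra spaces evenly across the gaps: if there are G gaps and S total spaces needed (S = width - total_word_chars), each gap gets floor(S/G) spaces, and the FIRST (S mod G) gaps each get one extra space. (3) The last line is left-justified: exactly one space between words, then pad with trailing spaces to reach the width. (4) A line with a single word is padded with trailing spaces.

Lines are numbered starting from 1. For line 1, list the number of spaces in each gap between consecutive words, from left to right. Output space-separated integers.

Answer: 4

Derivation:
Line 1: ['box', 'quickly'] (min_width=11, slack=3)
Line 2: ['train', 'mountain'] (min_width=14, slack=0)
Line 3: ['morning', 'large'] (min_width=13, slack=1)
Line 4: ['fast', 'network'] (min_width=12, slack=2)
Line 5: ['who', 'that'] (min_width=8, slack=6)
Line 6: ['pepper', 'voice'] (min_width=12, slack=2)
Line 7: ['corn', 'up'] (min_width=7, slack=7)
Line 8: ['message', 'python'] (min_width=14, slack=0)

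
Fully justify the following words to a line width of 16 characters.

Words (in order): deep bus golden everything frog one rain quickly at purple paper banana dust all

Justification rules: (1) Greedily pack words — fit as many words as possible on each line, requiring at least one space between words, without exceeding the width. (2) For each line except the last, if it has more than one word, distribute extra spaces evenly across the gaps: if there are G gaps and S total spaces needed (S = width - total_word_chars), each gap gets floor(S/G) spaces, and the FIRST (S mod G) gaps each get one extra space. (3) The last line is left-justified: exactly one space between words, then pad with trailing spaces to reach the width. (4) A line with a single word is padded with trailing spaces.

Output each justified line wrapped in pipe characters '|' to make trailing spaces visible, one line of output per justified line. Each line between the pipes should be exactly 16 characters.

Answer: |deep  bus golden|
|everything  frog|
|one rain quickly|
|at  purple paper|
|banana dust all |

Derivation:
Line 1: ['deep', 'bus', 'golden'] (min_width=15, slack=1)
Line 2: ['everything', 'frog'] (min_width=15, slack=1)
Line 3: ['one', 'rain', 'quickly'] (min_width=16, slack=0)
Line 4: ['at', 'purple', 'paper'] (min_width=15, slack=1)
Line 5: ['banana', 'dust', 'all'] (min_width=15, slack=1)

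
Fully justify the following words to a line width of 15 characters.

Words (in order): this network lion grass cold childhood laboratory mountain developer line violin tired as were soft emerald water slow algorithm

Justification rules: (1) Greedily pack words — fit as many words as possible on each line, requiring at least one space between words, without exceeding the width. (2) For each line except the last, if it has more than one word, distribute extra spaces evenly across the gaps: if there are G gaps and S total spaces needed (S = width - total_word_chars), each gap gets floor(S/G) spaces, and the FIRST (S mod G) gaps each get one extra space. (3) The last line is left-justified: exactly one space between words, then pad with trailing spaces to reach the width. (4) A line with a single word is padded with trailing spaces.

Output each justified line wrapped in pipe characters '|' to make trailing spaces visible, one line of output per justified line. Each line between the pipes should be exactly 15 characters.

Line 1: ['this', 'network'] (min_width=12, slack=3)
Line 2: ['lion', 'grass', 'cold'] (min_width=15, slack=0)
Line 3: ['childhood'] (min_width=9, slack=6)
Line 4: ['laboratory'] (min_width=10, slack=5)
Line 5: ['mountain'] (min_width=8, slack=7)
Line 6: ['developer', 'line'] (min_width=14, slack=1)
Line 7: ['violin', 'tired', 'as'] (min_width=15, slack=0)
Line 8: ['were', 'soft'] (min_width=9, slack=6)
Line 9: ['emerald', 'water'] (min_width=13, slack=2)
Line 10: ['slow', 'algorithm'] (min_width=14, slack=1)

Answer: |this    network|
|lion grass cold|
|childhood      |
|laboratory     |
|mountain       |
|developer  line|
|violin tired as|
|were       soft|
|emerald   water|
|slow algorithm |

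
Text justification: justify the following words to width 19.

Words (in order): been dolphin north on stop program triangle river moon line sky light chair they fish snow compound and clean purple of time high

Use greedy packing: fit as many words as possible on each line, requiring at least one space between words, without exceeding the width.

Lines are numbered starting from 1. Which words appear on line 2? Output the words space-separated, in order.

Answer: on stop program

Derivation:
Line 1: ['been', 'dolphin', 'north'] (min_width=18, slack=1)
Line 2: ['on', 'stop', 'program'] (min_width=15, slack=4)
Line 3: ['triangle', 'river', 'moon'] (min_width=19, slack=0)
Line 4: ['line', 'sky', 'light'] (min_width=14, slack=5)
Line 5: ['chair', 'they', 'fish'] (min_width=15, slack=4)
Line 6: ['snow', 'compound', 'and'] (min_width=17, slack=2)
Line 7: ['clean', 'purple', 'of'] (min_width=15, slack=4)
Line 8: ['time', 'high'] (min_width=9, slack=10)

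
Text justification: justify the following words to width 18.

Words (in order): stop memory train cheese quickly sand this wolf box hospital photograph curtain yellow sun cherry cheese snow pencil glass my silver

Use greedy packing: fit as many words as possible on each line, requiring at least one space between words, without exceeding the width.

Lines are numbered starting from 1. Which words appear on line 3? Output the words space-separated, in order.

Answer: sand this wolf box

Derivation:
Line 1: ['stop', 'memory', 'train'] (min_width=17, slack=1)
Line 2: ['cheese', 'quickly'] (min_width=14, slack=4)
Line 3: ['sand', 'this', 'wolf', 'box'] (min_width=18, slack=0)
Line 4: ['hospital'] (min_width=8, slack=10)
Line 5: ['photograph', 'curtain'] (min_width=18, slack=0)
Line 6: ['yellow', 'sun', 'cherry'] (min_width=17, slack=1)
Line 7: ['cheese', 'snow', 'pencil'] (min_width=18, slack=0)
Line 8: ['glass', 'my', 'silver'] (min_width=15, slack=3)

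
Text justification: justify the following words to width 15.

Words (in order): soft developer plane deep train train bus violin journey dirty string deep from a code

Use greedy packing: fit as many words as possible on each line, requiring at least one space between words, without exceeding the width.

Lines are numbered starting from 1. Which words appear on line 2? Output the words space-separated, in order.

Line 1: ['soft', 'developer'] (min_width=14, slack=1)
Line 2: ['plane', 'deep'] (min_width=10, slack=5)
Line 3: ['train', 'train', 'bus'] (min_width=15, slack=0)
Line 4: ['violin', 'journey'] (min_width=14, slack=1)
Line 5: ['dirty', 'string'] (min_width=12, slack=3)
Line 6: ['deep', 'from', 'a'] (min_width=11, slack=4)
Line 7: ['code'] (min_width=4, slack=11)

Answer: plane deep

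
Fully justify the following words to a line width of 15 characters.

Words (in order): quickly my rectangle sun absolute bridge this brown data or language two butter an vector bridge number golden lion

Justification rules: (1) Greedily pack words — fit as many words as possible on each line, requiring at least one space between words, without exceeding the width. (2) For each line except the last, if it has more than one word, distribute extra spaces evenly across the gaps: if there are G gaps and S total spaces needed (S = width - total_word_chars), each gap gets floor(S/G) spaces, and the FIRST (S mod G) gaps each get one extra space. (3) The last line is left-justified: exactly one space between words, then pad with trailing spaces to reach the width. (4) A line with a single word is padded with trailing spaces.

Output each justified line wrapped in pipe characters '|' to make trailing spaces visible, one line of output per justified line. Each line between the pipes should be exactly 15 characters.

Line 1: ['quickly', 'my'] (min_width=10, slack=5)
Line 2: ['rectangle', 'sun'] (min_width=13, slack=2)
Line 3: ['absolute', 'bridge'] (min_width=15, slack=0)
Line 4: ['this', 'brown', 'data'] (min_width=15, slack=0)
Line 5: ['or', 'language', 'two'] (min_width=15, slack=0)
Line 6: ['butter', 'an'] (min_width=9, slack=6)
Line 7: ['vector', 'bridge'] (min_width=13, slack=2)
Line 8: ['number', 'golden'] (min_width=13, slack=2)
Line 9: ['lion'] (min_width=4, slack=11)

Answer: |quickly      my|
|rectangle   sun|
|absolute bridge|
|this brown data|
|or language two|
|butter       an|
|vector   bridge|
|number   golden|
|lion           |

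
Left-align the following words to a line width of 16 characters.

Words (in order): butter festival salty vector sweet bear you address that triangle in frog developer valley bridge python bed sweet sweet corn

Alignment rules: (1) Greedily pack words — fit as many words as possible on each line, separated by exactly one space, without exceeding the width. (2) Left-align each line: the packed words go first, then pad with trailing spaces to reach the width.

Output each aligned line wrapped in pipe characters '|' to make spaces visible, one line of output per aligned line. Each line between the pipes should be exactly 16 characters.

Answer: |butter festival |
|salty vector    |
|sweet bear you  |
|address that    |
|triangle in frog|
|developer valley|
|bridge python   |
|bed sweet sweet |
|corn            |

Derivation:
Line 1: ['butter', 'festival'] (min_width=15, slack=1)
Line 2: ['salty', 'vector'] (min_width=12, slack=4)
Line 3: ['sweet', 'bear', 'you'] (min_width=14, slack=2)
Line 4: ['address', 'that'] (min_width=12, slack=4)
Line 5: ['triangle', 'in', 'frog'] (min_width=16, slack=0)
Line 6: ['developer', 'valley'] (min_width=16, slack=0)
Line 7: ['bridge', 'python'] (min_width=13, slack=3)
Line 8: ['bed', 'sweet', 'sweet'] (min_width=15, slack=1)
Line 9: ['corn'] (min_width=4, slack=12)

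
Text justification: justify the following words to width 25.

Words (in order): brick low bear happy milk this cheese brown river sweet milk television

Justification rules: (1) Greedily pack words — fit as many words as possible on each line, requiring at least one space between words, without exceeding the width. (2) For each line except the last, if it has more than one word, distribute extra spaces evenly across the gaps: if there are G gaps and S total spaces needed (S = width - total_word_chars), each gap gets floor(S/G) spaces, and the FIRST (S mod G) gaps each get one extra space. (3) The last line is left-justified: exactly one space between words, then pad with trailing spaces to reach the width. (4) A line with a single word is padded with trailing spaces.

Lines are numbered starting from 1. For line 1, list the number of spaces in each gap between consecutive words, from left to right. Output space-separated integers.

Line 1: ['brick', 'low', 'bear', 'happy', 'milk'] (min_width=25, slack=0)
Line 2: ['this', 'cheese', 'brown', 'river'] (min_width=23, slack=2)
Line 3: ['sweet', 'milk', 'television'] (min_width=21, slack=4)

Answer: 1 1 1 1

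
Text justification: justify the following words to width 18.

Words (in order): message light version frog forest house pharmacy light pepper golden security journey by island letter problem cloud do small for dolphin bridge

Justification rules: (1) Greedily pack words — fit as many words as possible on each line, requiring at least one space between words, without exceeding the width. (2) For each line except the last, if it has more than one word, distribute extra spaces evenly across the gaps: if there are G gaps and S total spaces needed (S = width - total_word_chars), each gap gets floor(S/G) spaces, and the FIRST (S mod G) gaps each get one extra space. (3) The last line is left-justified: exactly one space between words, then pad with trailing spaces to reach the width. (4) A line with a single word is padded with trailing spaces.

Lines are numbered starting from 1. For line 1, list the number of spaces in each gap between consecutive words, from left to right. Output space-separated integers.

Line 1: ['message', 'light'] (min_width=13, slack=5)
Line 2: ['version', 'frog'] (min_width=12, slack=6)
Line 3: ['forest', 'house'] (min_width=12, slack=6)
Line 4: ['pharmacy', 'light'] (min_width=14, slack=4)
Line 5: ['pepper', 'golden'] (min_width=13, slack=5)
Line 6: ['security', 'journey'] (min_width=16, slack=2)
Line 7: ['by', 'island', 'letter'] (min_width=16, slack=2)
Line 8: ['problem', 'cloud', 'do'] (min_width=16, slack=2)
Line 9: ['small', 'for', 'dolphin'] (min_width=17, slack=1)
Line 10: ['bridge'] (min_width=6, slack=12)

Answer: 6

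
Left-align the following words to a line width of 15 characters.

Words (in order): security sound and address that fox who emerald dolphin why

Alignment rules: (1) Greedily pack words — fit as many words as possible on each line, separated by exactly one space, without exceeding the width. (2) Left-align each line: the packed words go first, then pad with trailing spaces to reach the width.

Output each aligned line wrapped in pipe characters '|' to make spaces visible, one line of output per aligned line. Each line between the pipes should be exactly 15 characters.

Line 1: ['security', 'sound'] (min_width=14, slack=1)
Line 2: ['and', 'address'] (min_width=11, slack=4)
Line 3: ['that', 'fox', 'who'] (min_width=12, slack=3)
Line 4: ['emerald', 'dolphin'] (min_width=15, slack=0)
Line 5: ['why'] (min_width=3, slack=12)

Answer: |security sound |
|and address    |
|that fox who   |
|emerald dolphin|
|why            |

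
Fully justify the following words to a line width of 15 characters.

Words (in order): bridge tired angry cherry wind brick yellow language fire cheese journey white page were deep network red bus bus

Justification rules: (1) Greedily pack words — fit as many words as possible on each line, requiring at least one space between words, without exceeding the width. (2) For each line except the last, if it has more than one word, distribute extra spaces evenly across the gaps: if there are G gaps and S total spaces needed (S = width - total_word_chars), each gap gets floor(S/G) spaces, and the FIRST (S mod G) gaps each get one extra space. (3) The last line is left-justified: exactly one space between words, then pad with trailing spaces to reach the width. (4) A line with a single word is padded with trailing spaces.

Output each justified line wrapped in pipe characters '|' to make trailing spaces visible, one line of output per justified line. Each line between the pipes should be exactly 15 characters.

Line 1: ['bridge', 'tired'] (min_width=12, slack=3)
Line 2: ['angry', 'cherry'] (min_width=12, slack=3)
Line 3: ['wind', 'brick'] (min_width=10, slack=5)
Line 4: ['yellow', 'language'] (min_width=15, slack=0)
Line 5: ['fire', 'cheese'] (min_width=11, slack=4)
Line 6: ['journey', 'white'] (min_width=13, slack=2)
Line 7: ['page', 'were', 'deep'] (min_width=14, slack=1)
Line 8: ['network', 'red', 'bus'] (min_width=15, slack=0)
Line 9: ['bus'] (min_width=3, slack=12)

Answer: |bridge    tired|
|angry    cherry|
|wind      brick|
|yellow language|
|fire     cheese|
|journey   white|
|page  were deep|
|network red bus|
|bus            |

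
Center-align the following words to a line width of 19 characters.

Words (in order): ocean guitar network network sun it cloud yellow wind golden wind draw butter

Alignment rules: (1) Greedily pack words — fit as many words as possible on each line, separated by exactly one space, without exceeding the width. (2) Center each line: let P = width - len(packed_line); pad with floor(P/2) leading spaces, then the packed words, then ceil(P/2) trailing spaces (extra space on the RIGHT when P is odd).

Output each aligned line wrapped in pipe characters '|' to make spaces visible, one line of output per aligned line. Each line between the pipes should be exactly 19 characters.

Line 1: ['ocean', 'guitar'] (min_width=12, slack=7)
Line 2: ['network', 'network', 'sun'] (min_width=19, slack=0)
Line 3: ['it', 'cloud', 'yellow'] (min_width=15, slack=4)
Line 4: ['wind', 'golden', 'wind'] (min_width=16, slack=3)
Line 5: ['draw', 'butter'] (min_width=11, slack=8)

Answer: |   ocean guitar    |
|network network sun|
|  it cloud yellow  |
| wind golden wind  |
|    draw butter    |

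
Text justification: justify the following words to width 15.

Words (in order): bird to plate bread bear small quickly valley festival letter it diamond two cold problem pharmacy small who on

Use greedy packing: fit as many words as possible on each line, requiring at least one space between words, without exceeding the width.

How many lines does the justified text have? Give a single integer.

Answer: 9

Derivation:
Line 1: ['bird', 'to', 'plate'] (min_width=13, slack=2)
Line 2: ['bread', 'bear'] (min_width=10, slack=5)
Line 3: ['small', 'quickly'] (min_width=13, slack=2)
Line 4: ['valley', 'festival'] (min_width=15, slack=0)
Line 5: ['letter', 'it'] (min_width=9, slack=6)
Line 6: ['diamond', 'two'] (min_width=11, slack=4)
Line 7: ['cold', 'problem'] (min_width=12, slack=3)
Line 8: ['pharmacy', 'small'] (min_width=14, slack=1)
Line 9: ['who', 'on'] (min_width=6, slack=9)
Total lines: 9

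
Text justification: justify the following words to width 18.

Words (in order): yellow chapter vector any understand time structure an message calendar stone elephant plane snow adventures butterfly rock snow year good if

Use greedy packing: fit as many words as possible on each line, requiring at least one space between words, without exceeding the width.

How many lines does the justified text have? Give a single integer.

Line 1: ['yellow', 'chapter'] (min_width=14, slack=4)
Line 2: ['vector', 'any'] (min_width=10, slack=8)
Line 3: ['understand', 'time'] (min_width=15, slack=3)
Line 4: ['structure', 'an'] (min_width=12, slack=6)
Line 5: ['message', 'calendar'] (min_width=16, slack=2)
Line 6: ['stone', 'elephant'] (min_width=14, slack=4)
Line 7: ['plane', 'snow'] (min_width=10, slack=8)
Line 8: ['adventures'] (min_width=10, slack=8)
Line 9: ['butterfly', 'rock'] (min_width=14, slack=4)
Line 10: ['snow', 'year', 'good', 'if'] (min_width=17, slack=1)
Total lines: 10

Answer: 10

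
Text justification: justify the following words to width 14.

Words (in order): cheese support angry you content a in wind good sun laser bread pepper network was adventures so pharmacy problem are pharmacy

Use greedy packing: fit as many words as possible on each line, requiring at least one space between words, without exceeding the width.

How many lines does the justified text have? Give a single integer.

Answer: 10

Derivation:
Line 1: ['cheese', 'support'] (min_width=14, slack=0)
Line 2: ['angry', 'you'] (min_width=9, slack=5)
Line 3: ['content', 'a', 'in'] (min_width=12, slack=2)
Line 4: ['wind', 'good', 'sun'] (min_width=13, slack=1)
Line 5: ['laser', 'bread'] (min_width=11, slack=3)
Line 6: ['pepper', 'network'] (min_width=14, slack=0)
Line 7: ['was', 'adventures'] (min_width=14, slack=0)
Line 8: ['so', 'pharmacy'] (min_width=11, slack=3)
Line 9: ['problem', 'are'] (min_width=11, slack=3)
Line 10: ['pharmacy'] (min_width=8, slack=6)
Total lines: 10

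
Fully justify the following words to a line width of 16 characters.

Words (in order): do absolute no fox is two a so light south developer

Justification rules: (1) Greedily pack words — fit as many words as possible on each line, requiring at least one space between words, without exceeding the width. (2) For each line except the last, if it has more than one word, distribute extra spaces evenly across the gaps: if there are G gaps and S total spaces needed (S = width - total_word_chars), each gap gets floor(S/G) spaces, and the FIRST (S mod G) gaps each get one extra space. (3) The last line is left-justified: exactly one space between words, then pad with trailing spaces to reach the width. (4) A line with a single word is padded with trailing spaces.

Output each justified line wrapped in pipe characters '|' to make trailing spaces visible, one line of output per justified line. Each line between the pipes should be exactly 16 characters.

Answer: |do  absolute  no|
|fox  is two a so|
|light      south|
|developer       |

Derivation:
Line 1: ['do', 'absolute', 'no'] (min_width=14, slack=2)
Line 2: ['fox', 'is', 'two', 'a', 'so'] (min_width=15, slack=1)
Line 3: ['light', 'south'] (min_width=11, slack=5)
Line 4: ['developer'] (min_width=9, slack=7)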